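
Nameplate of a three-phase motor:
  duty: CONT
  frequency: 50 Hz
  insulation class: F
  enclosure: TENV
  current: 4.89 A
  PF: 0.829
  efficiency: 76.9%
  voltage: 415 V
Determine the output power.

P_in = √3·V·I·cosφ = 1.732 × 415 × 4.89 × 0.829 = 2914 W
P_out = η·P_in = 0.769 × 2914 = 2241 W

2.24 kW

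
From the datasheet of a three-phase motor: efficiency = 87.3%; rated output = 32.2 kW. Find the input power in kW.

P_out = 32200 W
P_in = P_out/η = 32200/0.873 = 36884 W = 36.9 kW

36.9 kW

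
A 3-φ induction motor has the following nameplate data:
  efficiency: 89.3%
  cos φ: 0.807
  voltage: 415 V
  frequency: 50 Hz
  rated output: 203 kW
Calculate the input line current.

P_out = 203 kW = 203000 W
P_in = P_out / η = 203000 / 0.893 = 227324 W
I_L = P_in / (√3·V_L·cosφ) = 227324 / (1.732 × 415 × 0.807) = 392 A

392 A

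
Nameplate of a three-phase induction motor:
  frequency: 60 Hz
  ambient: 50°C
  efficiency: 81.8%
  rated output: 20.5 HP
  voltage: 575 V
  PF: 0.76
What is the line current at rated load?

24.7 A

P_out = 20.5 × 746 = 15293 W
P_in = P_out / η = 15293 / 0.818 = 18696 W
I_L = P_in / (√3·V_L·cosφ) = 18696 / (1.732 × 575 × 0.76) = 24.7 A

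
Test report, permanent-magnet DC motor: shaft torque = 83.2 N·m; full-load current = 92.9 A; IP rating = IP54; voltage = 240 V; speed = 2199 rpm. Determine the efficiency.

ω = 2π × 2199/60 = 230.3 rad/s; P_out = τω = 83.2 × 230.3 = 19161 W
P_in = V·I = 240 × 92.9 = 22296 W
η = P_out / P_in = 19161 / 22296 = 0.859 = 85.9%

85.9 %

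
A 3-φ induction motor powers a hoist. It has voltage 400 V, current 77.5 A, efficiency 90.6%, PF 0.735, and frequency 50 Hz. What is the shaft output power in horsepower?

P_in = √3·V·I·cosφ = 1.732 × 400 × 77.5 × 0.735 = 39464 W
P_out = η·P_in = 0.906 × 39464 = 35754 W
= 35754/746 = 47.9 HP

47.9 HP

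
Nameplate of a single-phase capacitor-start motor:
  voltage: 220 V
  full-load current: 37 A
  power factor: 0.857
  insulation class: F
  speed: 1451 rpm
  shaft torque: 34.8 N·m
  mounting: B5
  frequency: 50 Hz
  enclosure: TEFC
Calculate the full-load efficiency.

75.8 %

ω = 2π × 1451/60 = 151.9 rad/s; P_out = τω = 34.8 × 151.9 = 5286 W
P_in = V·I·cosφ = 220 × 37 × 0.857 = 6976 W
η = P_out / P_in = 5286 / 6976 = 0.758 = 75.8%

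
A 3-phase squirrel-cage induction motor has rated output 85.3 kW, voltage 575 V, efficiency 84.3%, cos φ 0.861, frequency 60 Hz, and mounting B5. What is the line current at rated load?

P_out = 85.3 kW = 85300 W
P_in = P_out / η = 85300 / 0.843 = 101186 W
I_L = P_in / (√3·V_L·cosφ) = 101186 / (1.732 × 575 × 0.861) = 118 A

118 A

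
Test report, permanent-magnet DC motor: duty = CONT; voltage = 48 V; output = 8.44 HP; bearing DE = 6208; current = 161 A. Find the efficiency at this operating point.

81.5 %

P_out = 8.44 × 746 = 6296 W
P_in = V·I = 48 × 161 = 7728 W
η = P_out / P_in = 6296 / 7728 = 0.815 = 81.5%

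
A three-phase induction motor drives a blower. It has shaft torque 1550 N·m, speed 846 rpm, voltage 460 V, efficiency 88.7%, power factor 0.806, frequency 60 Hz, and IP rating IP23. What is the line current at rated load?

ω = 2π×846/60 = 88.59 rad/s; P_out = τω = 1550 × 88.59 = 137315 W
P_in = P_out / η = 137315 / 0.887 = 154808 W
I_L = P_in / (√3·V_L·cosφ) = 154808 / (1.732 × 460 × 0.806) = 241 A

241 A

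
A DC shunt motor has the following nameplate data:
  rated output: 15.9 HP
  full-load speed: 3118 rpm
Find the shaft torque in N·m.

P_out = 15.9 × 746 = 11861 W
ω = 2π × 3118/60 = 326.5 rad/s
τ = P_out/ω = 11861/326.5 = 36.3 N·m

36.3 N·m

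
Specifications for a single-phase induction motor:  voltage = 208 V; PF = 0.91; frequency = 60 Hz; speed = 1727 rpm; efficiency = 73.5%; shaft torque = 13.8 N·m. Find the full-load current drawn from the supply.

17.9 A

ω = 2π×1727/60 = 180.9 rad/s; P_out = τω = 13.8 × 180.9 = 2496 W
P_in = P_out / η = 2496 / 0.735 = 3396 W
I = P_in / (V·cosφ) = 3396 / (208 × 0.91) = 17.9 A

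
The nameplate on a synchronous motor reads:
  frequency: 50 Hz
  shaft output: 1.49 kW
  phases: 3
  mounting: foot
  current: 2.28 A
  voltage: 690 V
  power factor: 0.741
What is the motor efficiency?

73.8 %

P_out = 1.49 kW = 1490 W
P_in = √3·V_L·I_L·cosφ = 1.732 × 690 × 2.28 × 0.741 = 2019 W
η = P_out / P_in = 1490 / 2019 = 0.738 = 73.8%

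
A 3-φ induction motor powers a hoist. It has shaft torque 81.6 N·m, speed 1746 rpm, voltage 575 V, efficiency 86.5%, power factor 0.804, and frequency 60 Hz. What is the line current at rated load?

ω = 2π×1746/60 = 182.8 rad/s; P_out = τω = 81.6 × 182.8 = 14916 W
P_in = P_out / η = 14916 / 0.865 = 17244 W
I_L = P_in / (√3·V_L·cosφ) = 17244 / (1.732 × 575 × 0.804) = 21.5 A

21.5 A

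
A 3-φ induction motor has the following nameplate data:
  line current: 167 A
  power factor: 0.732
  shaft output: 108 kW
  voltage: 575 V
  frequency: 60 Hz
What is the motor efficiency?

88.7 %

P_out = 108 kW = 108000 W
P_in = √3·V_L·I_L·cosφ = 1.732 × 575 × 167 × 0.732 = 121743 W
η = P_out / P_in = 108000 / 121743 = 0.887 = 88.7%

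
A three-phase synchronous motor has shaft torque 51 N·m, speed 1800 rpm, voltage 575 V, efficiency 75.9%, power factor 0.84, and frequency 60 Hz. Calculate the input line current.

15.1 A

ω = 2π×1800/60 = 188.5 rad/s; P_out = τω = 51 × 188.5 = 9614 W
P_in = P_out / η = 9614 / 0.759 = 12667 W
I_L = P_in / (√3·V_L·cosφ) = 12667 / (1.732 × 575 × 0.84) = 15.1 A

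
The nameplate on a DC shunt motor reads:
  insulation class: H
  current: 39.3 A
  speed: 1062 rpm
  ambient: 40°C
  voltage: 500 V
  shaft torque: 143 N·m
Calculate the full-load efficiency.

80.9 %

ω = 2π × 1062/60 = 111.2 rad/s; P_out = τω = 143 × 111.2 = 15902 W
P_in = V·I = 500 × 39.3 = 19650 W
η = P_out / P_in = 15902 / 19650 = 0.809 = 80.9%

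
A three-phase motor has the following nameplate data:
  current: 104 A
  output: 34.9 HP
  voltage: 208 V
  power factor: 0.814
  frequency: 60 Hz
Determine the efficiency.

85.4 %

P_out = 34.9 × 746 = 26035 W
P_in = √3·V_L·I_L·cosφ = 1.732 × 208 × 104 × 0.814 = 30498 W
η = P_out / P_in = 26035 / 30498 = 0.854 = 85.4%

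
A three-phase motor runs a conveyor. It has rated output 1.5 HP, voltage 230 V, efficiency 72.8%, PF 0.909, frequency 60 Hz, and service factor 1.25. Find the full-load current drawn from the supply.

4.24 A

P_out = 1.5 × 746 = 1119 W
P_in = P_out / η = 1119 / 0.728 = 1537 W
I_L = P_in / (√3·V_L·cosφ) = 1537 / (1.732 × 230 × 0.909) = 4.24 A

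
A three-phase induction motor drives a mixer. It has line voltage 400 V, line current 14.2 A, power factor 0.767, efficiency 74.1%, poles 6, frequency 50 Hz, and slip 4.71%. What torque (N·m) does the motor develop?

P_in = √3·V·I·cosφ = 1.732 × 400 × 14.2 × 0.767 = 7546 W
P_out = η·P_in = 0.741 × 7546 = 5592 W
n_s = 120×50/6 = 1000 rpm; n = 1000×(1−0.0471) = 953 rpm
ω = 2π×953/60 = 99.8 rad/s
τ = P_out/ω = 5592/99.8 = 56 N·m

56 N·m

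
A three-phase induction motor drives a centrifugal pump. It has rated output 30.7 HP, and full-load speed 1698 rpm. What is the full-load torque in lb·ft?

P_out = 30.7 × 746 = 22902 W
ω = 2π × 1698/60 = 177.8 rad/s
τ = P_out/ω = 22902/177.8 = 128.8 N·m
In lb·ft: 128.8/1.356 = 95 lb·ft

95 lb·ft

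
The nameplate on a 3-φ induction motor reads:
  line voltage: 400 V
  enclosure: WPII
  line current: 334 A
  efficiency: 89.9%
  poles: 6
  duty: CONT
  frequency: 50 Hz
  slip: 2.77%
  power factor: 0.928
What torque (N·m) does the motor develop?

1900 N·m

P_in = √3·V·I·cosφ = 1.732 × 400 × 334 × 0.928 = 214735 W
P_out = η·P_in = 0.899 × 214735 = 193047 W
n_s = 120×50/6 = 1000 rpm; n = 1000×(1−0.0277) = 972 rpm
ω = 2π×972/60 = 101.8 rad/s
τ = P_out/ω = 193047/101.8 = 1900 N·m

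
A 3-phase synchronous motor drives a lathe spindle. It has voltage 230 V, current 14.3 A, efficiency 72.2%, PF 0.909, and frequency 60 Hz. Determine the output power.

3.74 kW

P_in = √3·V·I·cosφ = 1.732 × 230 × 14.3 × 0.909 = 5178 W
P_out = η·P_in = 0.722 × 5178 = 3739 W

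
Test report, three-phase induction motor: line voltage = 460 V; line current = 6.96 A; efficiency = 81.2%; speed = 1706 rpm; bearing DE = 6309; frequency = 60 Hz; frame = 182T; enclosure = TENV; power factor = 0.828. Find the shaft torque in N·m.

P_in = √3·V·I·cosφ = 1.732 × 460 × 6.96 × 0.828 = 4591 W
P_out = η·P_in = 0.812 × 4591 = 3728 W
n = 1706 rpm
ω = 2π×1706/60 = 178.7 rad/s
τ = P_out/ω = 3728/178.7 = 20.9 N·m

20.9 N·m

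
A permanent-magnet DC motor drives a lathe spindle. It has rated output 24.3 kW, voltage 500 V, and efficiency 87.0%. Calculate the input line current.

P_out = 24.3 kW = 24300 W
P_in = P_out / η = 24300 / 0.870 = 27931 W
I = P_in / V = 27931 / 500 = 55.9 A

55.9 A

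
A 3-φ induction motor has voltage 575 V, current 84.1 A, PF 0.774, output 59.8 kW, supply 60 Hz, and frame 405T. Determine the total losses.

P_in = √3·V·I·cosφ = 1.732×575×84.1×0.774 = 64827 W
P_out = 59800 W
Losses = P_in − P_out = 64827 − 59800 = 5027 W

5030 W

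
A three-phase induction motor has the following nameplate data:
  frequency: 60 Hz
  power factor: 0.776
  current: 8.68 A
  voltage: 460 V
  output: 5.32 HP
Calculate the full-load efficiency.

74.0 %

P_out = 5.32 × 746 = 3969 W
P_in = √3·V_L·I_L·cosφ = 1.732 × 460 × 8.68 × 0.776 = 5366 W
η = P_out / P_in = 3969 / 5366 = 0.740 = 74.0%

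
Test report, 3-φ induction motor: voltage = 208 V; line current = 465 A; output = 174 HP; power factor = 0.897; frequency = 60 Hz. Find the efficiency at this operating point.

P_out = 174 × 746 = 129804 W
P_in = √3·V_L·I_L·cosφ = 1.732 × 208 × 465 × 0.897 = 150265 W
η = P_out / P_in = 129804 / 150265 = 0.864 = 86.4%

86.4 %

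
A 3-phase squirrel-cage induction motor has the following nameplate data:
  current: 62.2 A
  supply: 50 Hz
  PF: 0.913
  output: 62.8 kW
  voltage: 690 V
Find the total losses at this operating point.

5.07 kW

P_in = √3·V·I·cosφ = 1.732×690×62.2×0.913 = 67867 W
P_out = 62800 W
Losses = P_in − P_out = 67867 − 62800 = 5067 W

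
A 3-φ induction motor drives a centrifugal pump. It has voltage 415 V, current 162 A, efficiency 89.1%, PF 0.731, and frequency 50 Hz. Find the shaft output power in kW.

75.8 kW

P_in = √3·V·I·cosφ = 1.732 × 415 × 162 × 0.731 = 85119 W
P_out = η·P_in = 0.891 × 85119 = 75841 W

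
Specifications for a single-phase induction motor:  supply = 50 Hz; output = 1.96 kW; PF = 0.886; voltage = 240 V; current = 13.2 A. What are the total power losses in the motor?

847 W

P_in = V·I·cosφ = 240×13.2×0.886 = 2807 W
P_out = 1960 W
Losses = P_in − P_out = 2807 − 1960 = 847 W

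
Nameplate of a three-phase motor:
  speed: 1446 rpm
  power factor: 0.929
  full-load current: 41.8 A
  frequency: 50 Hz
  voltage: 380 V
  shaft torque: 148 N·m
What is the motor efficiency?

87.7 %

ω = 2π × 1446/60 = 151.4 rad/s; P_out = τω = 148 × 151.4 = 22407 W
P_in = √3·V_L·I_L·cosφ = 1.732 × 380 × 41.8 × 0.929 = 25558 W
η = P_out / P_in = 22407 / 25558 = 0.877 = 87.7%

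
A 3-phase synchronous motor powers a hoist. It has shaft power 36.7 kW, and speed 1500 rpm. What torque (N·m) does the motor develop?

ω = 2π × 1500/60 = 157.1 rad/s
τ = P/ω = 36700/157.1 = 234 N·m

234 N·m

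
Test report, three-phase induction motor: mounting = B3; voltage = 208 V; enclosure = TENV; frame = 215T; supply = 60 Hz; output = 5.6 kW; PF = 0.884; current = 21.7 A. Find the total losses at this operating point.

1310 W

P_in = √3·V·I·cosφ = 1.732×208×21.7×0.884 = 6911 W
P_out = 5600 W
Losses = P_in − P_out = 6911 − 5600 = 1311 W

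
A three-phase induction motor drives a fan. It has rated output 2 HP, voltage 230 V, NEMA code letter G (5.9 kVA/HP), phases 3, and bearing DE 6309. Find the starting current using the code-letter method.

29.6 A

S_LR = 5.9 × 2 = 11.8 kVA
I_LR = S_LR/(√3·V_L) = 11800/(1.732×230) = 29.6 A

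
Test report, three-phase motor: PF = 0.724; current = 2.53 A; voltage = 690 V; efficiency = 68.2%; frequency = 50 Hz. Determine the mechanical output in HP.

P_in = √3·V·I·cosφ = 1.732 × 690 × 2.53 × 0.724 = 2189 W
P_out = η·P_in = 0.682 × 2189 = 1493 W
= 1493/746 = 2 HP

2 HP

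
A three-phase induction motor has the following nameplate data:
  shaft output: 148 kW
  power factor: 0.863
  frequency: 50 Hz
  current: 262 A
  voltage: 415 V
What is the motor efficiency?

P_out = 148 kW = 148000 W
P_in = √3·V_L·I_L·cosφ = 1.732 × 415 × 262 × 0.863 = 162520 W
η = P_out / P_in = 148000 / 162520 = 0.911 = 91.1%

91.1 %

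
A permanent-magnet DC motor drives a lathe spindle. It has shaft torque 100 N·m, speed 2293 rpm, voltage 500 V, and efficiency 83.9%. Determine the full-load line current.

57.2 A

ω = 2π×2293/60 = 240.1 rad/s; P_out = τω = 100 × 240.1 = 24010 W
P_in = P_out / η = 24010 / 0.839 = 28617 W
I = P_in / V = 28617 / 500 = 57.2 A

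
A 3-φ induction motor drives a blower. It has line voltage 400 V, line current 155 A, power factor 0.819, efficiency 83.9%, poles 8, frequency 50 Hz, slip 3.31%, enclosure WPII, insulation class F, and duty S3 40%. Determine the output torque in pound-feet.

717 lb·ft

P_in = √3·V·I·cosφ = 1.732 × 400 × 155 × 0.819 = 87947 W
P_out = η·P_in = 0.839 × 87947 = 73788 W
n_s = 120×50/8 = 750 rpm; n = 750×(1−0.0331) = 725 rpm
ω = 2π×725/60 = 75.92 rad/s
τ = P_out/ω = 73788/75.92 = 971.9 N·m
In lb·ft: 971.9/1.356 = 717 lb·ft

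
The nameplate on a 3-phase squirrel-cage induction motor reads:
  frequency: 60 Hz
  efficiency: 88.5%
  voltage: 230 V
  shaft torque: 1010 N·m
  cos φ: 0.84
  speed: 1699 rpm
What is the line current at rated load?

607 A

ω = 2π×1699/60 = 177.9 rad/s; P_out = τω = 1010 × 177.9 = 179679 W
P_in = P_out / η = 179679 / 0.885 = 203027 W
I_L = P_in / (√3·V_L·cosφ) = 203027 / (1.732 × 230 × 0.84) = 607 A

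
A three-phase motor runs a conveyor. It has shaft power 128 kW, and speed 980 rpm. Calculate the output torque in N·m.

1250 N·m

ω = 2π × 980/60 = 102.6 rad/s
τ = P/ω = 128000/102.6 = 1250 N·m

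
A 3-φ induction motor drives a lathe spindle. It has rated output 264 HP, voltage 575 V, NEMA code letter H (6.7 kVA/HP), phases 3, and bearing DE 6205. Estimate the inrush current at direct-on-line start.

1780 A

S_LR = 6.7 × 264 = 1768.8 kVA
I_LR = S_LR/(√3·V_L) = 1768800/(1.732×575) = 1780 A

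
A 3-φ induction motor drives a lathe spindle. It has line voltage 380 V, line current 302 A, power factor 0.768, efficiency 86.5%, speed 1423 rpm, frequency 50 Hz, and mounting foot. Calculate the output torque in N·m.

P_in = √3·V·I·cosφ = 1.732 × 380 × 302 × 0.768 = 152651 W
P_out = η·P_in = 0.865 × 152651 = 132043 W
n = 1423 rpm
ω = 2π×1423/60 = 149 rad/s
τ = P_out/ω = 132043/149 = 886 N·m

886 N·m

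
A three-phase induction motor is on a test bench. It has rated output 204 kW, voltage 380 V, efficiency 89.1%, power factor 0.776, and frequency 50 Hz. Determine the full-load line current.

448 A

P_out = 204 kW = 204000 W
P_in = P_out / η = 204000 / 0.891 = 228956 W
I_L = P_in / (√3·V_L·cosφ) = 228956 / (1.732 × 380 × 0.776) = 448 A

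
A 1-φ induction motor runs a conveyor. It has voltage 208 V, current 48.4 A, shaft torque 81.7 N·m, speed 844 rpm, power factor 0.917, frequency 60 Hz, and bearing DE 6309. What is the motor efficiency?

78.2 %

ω = 2π × 844/60 = 88.38 rad/s; P_out = τω = 81.7 × 88.38 = 7221 W
P_in = V·I·cosφ = 208 × 48.4 × 0.917 = 9232 W
η = P_out / P_in = 7221 / 9232 = 0.782 = 78.2%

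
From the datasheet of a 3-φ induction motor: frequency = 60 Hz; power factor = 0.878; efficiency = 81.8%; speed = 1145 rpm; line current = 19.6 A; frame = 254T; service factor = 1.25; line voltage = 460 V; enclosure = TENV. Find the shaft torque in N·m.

93.5 N·m

P_in = √3·V·I·cosφ = 1.732 × 460 × 19.6 × 0.878 = 13711 W
P_out = η·P_in = 0.818 × 13711 = 11216 W
n = 1145 rpm
ω = 2π×1145/60 = 119.9 rad/s
τ = P_out/ω = 11216/119.9 = 93.5 N·m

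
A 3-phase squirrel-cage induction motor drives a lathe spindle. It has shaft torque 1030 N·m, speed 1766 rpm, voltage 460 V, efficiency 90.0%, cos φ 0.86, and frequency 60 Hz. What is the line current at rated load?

309 A

ω = 2π×1766/60 = 184.9 rad/s; P_out = τω = 1030 × 184.9 = 190447 W
P_in = P_out / η = 190447 / 0.900 = 211608 W
I_L = P_in / (√3·V_L·cosφ) = 211608 / (1.732 × 460 × 0.86) = 309 A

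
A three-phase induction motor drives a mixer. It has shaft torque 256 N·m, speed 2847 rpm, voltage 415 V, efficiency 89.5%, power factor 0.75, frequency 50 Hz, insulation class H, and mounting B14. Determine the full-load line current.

158 A

ω = 2π×2847/60 = 298.1 rad/s; P_out = τω = 256 × 298.1 = 76314 W
P_in = P_out / η = 76314 / 0.895 = 85267 W
I_L = P_in / (√3·V_L·cosφ) = 85267 / (1.732 × 415 × 0.75) = 158 A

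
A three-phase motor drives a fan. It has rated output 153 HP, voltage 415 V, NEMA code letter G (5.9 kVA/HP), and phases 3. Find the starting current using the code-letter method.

1260 A

S_LR = 5.9 × 153 = 902.7 kVA
I_LR = S_LR/(√3·V_L) = 902700/(1.732×415) = 1260 A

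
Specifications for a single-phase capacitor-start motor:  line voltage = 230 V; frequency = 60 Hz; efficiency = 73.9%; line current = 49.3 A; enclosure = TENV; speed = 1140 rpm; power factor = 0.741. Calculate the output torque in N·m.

52 N·m

P_in = V·I·cosφ = 230 × 49.3 × 0.741 = 8402 W
P_out = η·P_in = 0.739 × 8402 = 6209 W
n = 1140 rpm
ω = 2π×1140/60 = 119.4 rad/s
τ = P_out/ω = 6209/119.4 = 52 N·m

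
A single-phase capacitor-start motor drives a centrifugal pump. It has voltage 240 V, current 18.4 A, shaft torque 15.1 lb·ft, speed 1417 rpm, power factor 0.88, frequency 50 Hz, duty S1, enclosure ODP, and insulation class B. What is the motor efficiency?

78.2 %

τ = 15.1 lb·ft × 1.356 = 20.48 N·m
ω = 2π × 1417/60 = 148.4 rad/s; P_out = τω = 20.48 × 148.4 = 3039 W
P_in = V·I·cosφ = 240 × 18.4 × 0.88 = 3886 W
η = P_out / P_in = 3039 / 3886 = 0.782 = 78.2%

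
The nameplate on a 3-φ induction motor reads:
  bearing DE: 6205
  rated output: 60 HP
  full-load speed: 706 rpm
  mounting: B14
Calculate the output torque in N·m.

605 N·m

P_out = 60 × 746 = 44760 W
ω = 2π × 706/60 = 73.93 rad/s
τ = P_out/ω = 44760/73.93 = 605 N·m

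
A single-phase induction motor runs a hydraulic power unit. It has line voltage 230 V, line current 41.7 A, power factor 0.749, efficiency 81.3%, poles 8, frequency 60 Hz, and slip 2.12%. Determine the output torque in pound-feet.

P_in = V·I·cosφ = 230 × 41.7 × 0.749 = 7184 W
P_out = η·P_in = 0.813 × 7184 = 5841 W
n_s = 120×60/8 = 900 rpm; n = 900×(1−0.0212) = 881 rpm
ω = 2π×881/60 = 92.26 rad/s
τ = P_out/ω = 5841/92.26 = 63.31 N·m
In lb·ft: 63.31/1.356 = 46.7 lb·ft

46.7 lb·ft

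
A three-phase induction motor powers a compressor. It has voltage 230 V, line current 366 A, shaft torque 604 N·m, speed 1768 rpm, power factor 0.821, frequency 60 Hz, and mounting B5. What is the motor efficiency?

93.4 %

ω = 2π × 1768/60 = 185.1 rad/s; P_out = τω = 604 × 185.1 = 111800 W
P_in = √3·V_L·I_L·cosφ = 1.732 × 230 × 366 × 0.821 = 119702 W
η = P_out / P_in = 111800 / 119702 = 0.934 = 93.4%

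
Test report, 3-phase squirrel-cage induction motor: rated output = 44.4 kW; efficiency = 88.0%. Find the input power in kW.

P_out = 44400 W
P_in = P_out/η = 44400/0.88 = 50455 W = 50.5 kW

50.5 kW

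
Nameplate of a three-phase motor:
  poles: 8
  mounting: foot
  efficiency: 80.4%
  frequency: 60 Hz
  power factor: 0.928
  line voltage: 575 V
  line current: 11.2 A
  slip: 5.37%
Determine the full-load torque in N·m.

93.3 N·m

P_in = √3·V·I·cosφ = 1.732 × 575 × 11.2 × 0.928 = 10351 W
P_out = η·P_in = 0.804 × 10351 = 8322 W
n_s = 120×60/8 = 900 rpm; n = 900×(1−0.0537) = 852 rpm
ω = 2π×852/60 = 89.22 rad/s
τ = P_out/ω = 8322/89.22 = 93.3 N·m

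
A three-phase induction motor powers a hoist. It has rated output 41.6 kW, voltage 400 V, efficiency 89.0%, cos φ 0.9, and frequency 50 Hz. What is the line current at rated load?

75 A

P_out = 41.6 kW = 41600 W
P_in = P_out / η = 41600 / 0.890 = 46742 W
I_L = P_in / (√3·V_L·cosφ) = 46742 / (1.732 × 400 × 0.9) = 75 A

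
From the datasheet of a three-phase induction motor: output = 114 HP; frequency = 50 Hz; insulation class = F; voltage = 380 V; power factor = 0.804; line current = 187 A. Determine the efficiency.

P_out = 114 × 746 = 85044 W
P_in = √3·V_L·I_L·cosφ = 1.732 × 380 × 187 × 0.804 = 98953 W
η = P_out / P_in = 85044 / 98953 = 0.859 = 85.9%

85.9 %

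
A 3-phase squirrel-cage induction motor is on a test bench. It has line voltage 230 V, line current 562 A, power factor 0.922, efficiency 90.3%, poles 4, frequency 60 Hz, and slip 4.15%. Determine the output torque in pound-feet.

P_in = √3·V·I·cosφ = 1.732 × 230 × 562 × 0.922 = 206416 W
P_out = η·P_in = 0.903 × 206416 = 186394 W
n_s = 120×60/4 = 1800 rpm; n = 1800×(1−0.0415) = 1725 rpm
ω = 2π×1725/60 = 180.6 rad/s
τ = P_out/ω = 186394/180.6 = 1032 N·m
In lb·ft: 1032/1.356 = 761 lb·ft

761 lb·ft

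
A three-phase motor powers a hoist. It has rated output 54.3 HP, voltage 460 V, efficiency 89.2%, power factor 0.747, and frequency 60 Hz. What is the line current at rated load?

76.3 A

P_out = 54.3 × 746 = 40508 W
P_in = P_out / η = 40508 / 0.892 = 45413 W
I_L = P_in / (√3·V_L·cosφ) = 45413 / (1.732 × 460 × 0.747) = 76.3 A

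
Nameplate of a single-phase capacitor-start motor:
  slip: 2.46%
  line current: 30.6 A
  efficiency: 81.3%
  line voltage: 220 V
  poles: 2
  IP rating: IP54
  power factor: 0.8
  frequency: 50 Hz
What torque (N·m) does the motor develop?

14.3 N·m

P_in = V·I·cosφ = 220 × 30.6 × 0.8 = 5386 W
P_out = η·P_in = 0.813 × 5386 = 4379 W
n_s = 120×50/2 = 3000 rpm; n = 3000×(1−0.0246) = 2926 rpm
ω = 2π×2926/60 = 306.4 rad/s
τ = P_out/ω = 4379/306.4 = 14.3 N·m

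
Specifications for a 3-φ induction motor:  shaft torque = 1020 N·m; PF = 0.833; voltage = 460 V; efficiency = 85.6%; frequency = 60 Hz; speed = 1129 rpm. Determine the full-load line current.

ω = 2π×1129/60 = 118.2 rad/s; P_out = τω = 1020 × 118.2 = 120564 W
P_in = P_out / η = 120564 / 0.856 = 140846 W
I_L = P_in / (√3·V_L·cosφ) = 140846 / (1.732 × 460 × 0.833) = 212 A

212 A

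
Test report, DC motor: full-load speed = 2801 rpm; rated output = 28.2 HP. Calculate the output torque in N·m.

P_out = 28.2 × 746 = 21037 W
ω = 2π × 2801/60 = 293.3 rad/s
τ = P_out/ω = 21037/293.3 = 71.7 N·m

71.7 N·m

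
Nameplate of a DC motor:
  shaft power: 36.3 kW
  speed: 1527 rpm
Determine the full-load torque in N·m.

ω = 2π × 1527/60 = 159.9 rad/s
τ = P/ω = 36300/159.9 = 227 N·m

227 N·m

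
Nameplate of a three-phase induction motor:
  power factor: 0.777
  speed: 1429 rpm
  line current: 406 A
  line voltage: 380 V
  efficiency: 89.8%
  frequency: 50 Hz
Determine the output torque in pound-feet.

P_in = √3·V·I·cosφ = 1.732 × 380 × 406 × 0.777 = 207624 W
P_out = η·P_in = 0.898 × 207624 = 186446 W
n = 1429 rpm
ω = 2π×1429/60 = 149.6 rad/s
τ = P_out/ω = 186446/149.6 = 1246 N·m
In lb·ft: 1246/1.356 = 919 lb·ft

919 lb·ft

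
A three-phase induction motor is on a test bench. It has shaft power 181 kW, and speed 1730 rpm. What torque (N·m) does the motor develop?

ω = 2π × 1730/60 = 181.2 rad/s
τ = P/ω = 181000/181.2 = 999 N·m

999 N·m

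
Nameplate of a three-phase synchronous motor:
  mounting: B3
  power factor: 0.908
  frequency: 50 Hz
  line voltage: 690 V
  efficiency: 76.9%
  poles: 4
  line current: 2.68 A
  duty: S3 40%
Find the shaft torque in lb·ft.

P_in = √3·V·I·cosφ = 1.732 × 690 × 2.68 × 0.908 = 2908 W
P_out = η·P_in = 0.769 × 2908 = 2236 W
n = n_s = 120×50/4 = 1500 rpm (synchronous)
ω = 2π×1500/60 = 157.1 rad/s
τ = P_out/ω = 2236/157.1 = 14.23 N·m
In lb·ft: 14.23/1.356 = 10.5 lb·ft

10.5 lb·ft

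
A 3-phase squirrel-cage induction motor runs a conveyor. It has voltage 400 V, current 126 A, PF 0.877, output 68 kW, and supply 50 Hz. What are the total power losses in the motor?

8.56 kW

P_in = √3·V·I·cosφ = 1.732×400×126×0.877 = 76556 W
P_out = 68000 W
Losses = P_in − P_out = 76556 − 68000 = 8556 W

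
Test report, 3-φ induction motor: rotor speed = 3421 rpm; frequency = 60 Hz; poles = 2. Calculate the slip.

n_s = 120f/p = 120×60/2 = 3600 rpm
s = (n_s − n)/n_s = (3600 − 3421)/3600 = 0.0497

4.97 %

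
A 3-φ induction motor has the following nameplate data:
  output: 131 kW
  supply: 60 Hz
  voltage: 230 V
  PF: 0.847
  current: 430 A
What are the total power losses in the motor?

P_in = √3·V·I·cosφ = 1.732×230×430×0.847 = 145087 W
P_out = 131000 W
Losses = P_in − P_out = 145087 − 131000 = 14087 W

14100 W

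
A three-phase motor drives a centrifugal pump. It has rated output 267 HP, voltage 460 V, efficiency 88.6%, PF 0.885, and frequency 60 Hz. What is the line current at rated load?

P_out = 267 × 746 = 199182 W
P_in = P_out / η = 199182 / 0.886 = 224810 W
I_L = P_in / (√3·V_L·cosφ) = 224810 / (1.732 × 460 × 0.885) = 319 A

319 A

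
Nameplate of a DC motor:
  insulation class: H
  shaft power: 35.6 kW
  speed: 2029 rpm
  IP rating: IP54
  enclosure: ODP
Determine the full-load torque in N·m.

168 N·m

ω = 2π × 2029/60 = 212.5 rad/s
τ = P/ω = 35600/212.5 = 168 N·m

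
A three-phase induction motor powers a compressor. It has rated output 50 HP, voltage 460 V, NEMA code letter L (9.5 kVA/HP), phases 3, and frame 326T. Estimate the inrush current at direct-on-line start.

596 A

S_LR = 9.5 × 50 = 475 kVA
I_LR = S_LR/(√3·V_L) = 475000/(1.732×460) = 596 A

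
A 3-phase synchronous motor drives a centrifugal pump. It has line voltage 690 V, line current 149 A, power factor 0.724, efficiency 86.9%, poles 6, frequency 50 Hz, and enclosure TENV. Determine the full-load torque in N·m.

P_in = √3·V·I·cosφ = 1.732 × 690 × 149 × 0.724 = 128920 W
P_out = η·P_in = 0.869 × 128920 = 112031 W
n = n_s = 120×50/6 = 1000 rpm (synchronous)
ω = 2π×1000/60 = 104.7 rad/s
τ = P_out/ω = 112031/104.7 = 1070 N·m

1070 N·m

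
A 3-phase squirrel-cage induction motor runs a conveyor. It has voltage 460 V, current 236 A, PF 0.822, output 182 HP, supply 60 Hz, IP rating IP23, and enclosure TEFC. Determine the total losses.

P_in = √3·V·I·cosφ = 1.732×460×236×0.822 = 154557 W
P_out = 182×746 = 135772 W
Losses = P_in − P_out = 154557 − 135772 = 18785 W

18.8 kW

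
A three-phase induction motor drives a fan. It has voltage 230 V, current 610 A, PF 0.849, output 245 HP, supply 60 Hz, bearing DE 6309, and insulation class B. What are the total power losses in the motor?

23.5 kW

P_in = √3·V·I·cosφ = 1.732×230×610×0.849 = 206307 W
P_out = 245×746 = 182770 W
Losses = P_in − P_out = 206307 − 182770 = 23537 W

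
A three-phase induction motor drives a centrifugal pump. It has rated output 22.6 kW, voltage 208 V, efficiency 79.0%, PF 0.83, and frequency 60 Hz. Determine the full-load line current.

95.7 A

P_out = 22.6 kW = 22600 W
P_in = P_out / η = 22600 / 0.790 = 28608 W
I_L = P_in / (√3·V_L·cosφ) = 28608 / (1.732 × 208 × 0.83) = 95.7 A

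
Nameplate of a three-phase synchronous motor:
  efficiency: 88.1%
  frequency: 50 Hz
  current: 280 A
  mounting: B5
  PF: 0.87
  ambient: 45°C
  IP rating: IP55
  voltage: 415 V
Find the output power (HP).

P_in = √3·V·I·cosφ = 1.732 × 415 × 280 × 0.87 = 175095 W
P_out = η·P_in = 0.881 × 175095 = 154259 W
= 154259/746 = 207 HP

207 HP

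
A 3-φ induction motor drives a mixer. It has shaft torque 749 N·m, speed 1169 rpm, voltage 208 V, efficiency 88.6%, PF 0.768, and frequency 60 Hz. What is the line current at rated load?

ω = 2π×1169/60 = 122.4 rad/s; P_out = τω = 749 × 122.4 = 91678 W
P_in = P_out / η = 91678 / 0.886 = 103474 W
I_L = P_in / (√3·V_L·cosφ) = 103474 / (1.732 × 208 × 0.768) = 374 A

374 A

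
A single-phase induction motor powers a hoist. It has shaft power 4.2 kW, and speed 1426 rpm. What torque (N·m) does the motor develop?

ω = 2π × 1426/60 = 149.3 rad/s
τ = P/ω = 4200/149.3 = 28.1 N·m

28.1 N·m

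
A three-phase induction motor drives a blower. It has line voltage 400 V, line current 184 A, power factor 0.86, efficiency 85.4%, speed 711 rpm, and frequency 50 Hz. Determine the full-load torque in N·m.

P_in = √3·V·I·cosφ = 1.732 × 400 × 184 × 0.86 = 109629 W
P_out = η·P_in = 0.854 × 109629 = 93623 W
n = 711 rpm
ω = 2π×711/60 = 74.46 rad/s
τ = P_out/ω = 93623/74.46 = 1260 N·m

1260 N·m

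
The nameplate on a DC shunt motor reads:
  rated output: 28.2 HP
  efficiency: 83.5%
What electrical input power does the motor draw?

25.2 kW

P_out = 28.2 × 746 = 21037 W
P_in = P_out/η = 21037/0.835 = 25194 W = 25.2 kW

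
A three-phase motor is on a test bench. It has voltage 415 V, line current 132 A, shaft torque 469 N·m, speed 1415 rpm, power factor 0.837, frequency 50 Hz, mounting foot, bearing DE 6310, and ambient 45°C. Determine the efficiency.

87.5 %

ω = 2π × 1415/60 = 148.2 rad/s; P_out = τω = 469 × 148.2 = 69506 W
P_in = √3·V_L·I_L·cosφ = 1.732 × 415 × 132 × 0.837 = 79414 W
η = P_out / P_in = 69506 / 79414 = 0.875 = 87.5%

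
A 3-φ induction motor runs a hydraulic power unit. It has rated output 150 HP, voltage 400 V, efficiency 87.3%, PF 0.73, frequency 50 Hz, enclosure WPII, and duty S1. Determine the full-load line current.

P_out = 150 × 746 = 111900 W
P_in = P_out / η = 111900 / 0.873 = 128179 W
I_L = P_in / (√3·V_L·cosφ) = 128179 / (1.732 × 400 × 0.73) = 253 A

253 A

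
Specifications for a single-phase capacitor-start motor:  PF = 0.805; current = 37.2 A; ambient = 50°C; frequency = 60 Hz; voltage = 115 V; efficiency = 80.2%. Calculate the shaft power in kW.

2.76 kW

P_in = V·I·cosφ = 115 × 37.2 × 0.805 = 3444 W
P_out = η·P_in = 0.802 × 3444 = 2762 W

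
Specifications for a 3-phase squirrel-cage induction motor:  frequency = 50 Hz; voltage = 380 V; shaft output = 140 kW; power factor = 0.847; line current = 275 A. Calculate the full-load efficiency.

91.3 %

P_out = 140 kW = 140000 W
P_in = √3·V_L·I_L·cosφ = 1.732 × 380 × 275 × 0.847 = 153302 W
η = P_out / P_in = 140000 / 153302 = 0.913 = 91.3%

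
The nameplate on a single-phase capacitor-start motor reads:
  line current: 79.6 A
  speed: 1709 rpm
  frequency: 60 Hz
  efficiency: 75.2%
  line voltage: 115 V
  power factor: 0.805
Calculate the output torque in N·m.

31 N·m

P_in = V·I·cosφ = 115 × 79.6 × 0.805 = 7369 W
P_out = η·P_in = 0.752 × 7369 = 5541 W
n = 1709 rpm
ω = 2π×1709/60 = 179 rad/s
τ = P_out/ω = 5541/179 = 31 N·m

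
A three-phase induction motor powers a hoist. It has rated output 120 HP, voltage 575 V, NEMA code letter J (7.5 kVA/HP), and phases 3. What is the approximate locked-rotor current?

904 A

S_LR = 7.5 × 120 = 900 kVA
I_LR = S_LR/(√3·V_L) = 900000/(1.732×575) = 904 A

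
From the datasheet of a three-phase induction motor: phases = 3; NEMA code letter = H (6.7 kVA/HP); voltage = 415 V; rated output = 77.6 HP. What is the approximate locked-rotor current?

723 A

S_LR = 6.7 × 77.6 = 519.92 kVA
I_LR = S_LR/(√3·V_L) = 519920/(1.732×415) = 723 A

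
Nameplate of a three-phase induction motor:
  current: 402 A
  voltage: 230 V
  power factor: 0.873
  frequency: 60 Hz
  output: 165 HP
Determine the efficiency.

88.0 %

P_out = 165 × 746 = 123090 W
P_in = √3·V_L·I_L·cosφ = 1.732 × 230 × 402 × 0.873 = 139803 W
η = P_out / P_in = 123090 / 139803 = 0.880 = 88.0%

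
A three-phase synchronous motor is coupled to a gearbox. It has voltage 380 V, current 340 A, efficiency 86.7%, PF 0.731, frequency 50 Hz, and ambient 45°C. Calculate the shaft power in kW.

142 kW

P_in = √3·V·I·cosφ = 1.732 × 380 × 340 × 0.731 = 163579 W
P_out = η·P_in = 0.867 × 163579 = 141823 W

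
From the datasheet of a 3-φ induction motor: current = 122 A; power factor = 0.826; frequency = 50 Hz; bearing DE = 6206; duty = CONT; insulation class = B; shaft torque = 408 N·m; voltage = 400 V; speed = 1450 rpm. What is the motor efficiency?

88.7 %

ω = 2π × 1450/60 = 151.8 rad/s; P_out = τω = 408 × 151.8 = 61934 W
P_in = √3·V_L·I_L·cosφ = 1.732 × 400 × 122 × 0.826 = 69815 W
η = P_out / P_in = 61934 / 69815 = 0.887 = 88.7%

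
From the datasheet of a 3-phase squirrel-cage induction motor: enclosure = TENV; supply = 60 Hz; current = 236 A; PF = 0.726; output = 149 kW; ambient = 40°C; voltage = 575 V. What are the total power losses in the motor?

21600 W

P_in = √3·V·I·cosφ = 1.732×575×236×0.726 = 170634 W
P_out = 149000 W
Losses = P_in − P_out = 170634 − 149000 = 21634 W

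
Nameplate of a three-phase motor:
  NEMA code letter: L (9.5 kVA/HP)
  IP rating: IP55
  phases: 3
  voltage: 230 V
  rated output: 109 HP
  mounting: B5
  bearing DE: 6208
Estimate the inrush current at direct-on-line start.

S_LR = 9.5 × 109 = 1035.5 kVA
I_LR = S_LR/(√3·V_L) = 1035500/(1.732×230) = 2600 A

2600 A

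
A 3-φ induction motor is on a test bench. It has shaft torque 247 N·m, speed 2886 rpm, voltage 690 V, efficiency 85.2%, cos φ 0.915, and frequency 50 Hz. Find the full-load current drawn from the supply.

80.1 A

ω = 2π×2886/60 = 302.2 rad/s; P_out = τω = 247 × 302.2 = 74643 W
P_in = P_out / η = 74643 / 0.852 = 87609 W
I_L = P_in / (√3·V_L·cosφ) = 87609 / (1.732 × 690 × 0.915) = 80.1 A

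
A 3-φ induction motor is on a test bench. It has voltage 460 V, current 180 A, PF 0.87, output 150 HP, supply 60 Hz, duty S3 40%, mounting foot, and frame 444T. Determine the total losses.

12.9 kW

P_in = √3·V·I·cosφ = 1.732×460×180×0.87 = 124766 W
P_out = 150×746 = 111900 W
Losses = P_in − P_out = 124766 − 111900 = 12866 W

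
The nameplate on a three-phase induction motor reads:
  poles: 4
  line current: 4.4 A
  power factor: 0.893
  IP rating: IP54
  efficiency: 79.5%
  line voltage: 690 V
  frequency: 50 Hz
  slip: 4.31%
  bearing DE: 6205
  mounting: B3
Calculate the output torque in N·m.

P_in = √3·V·I·cosφ = 1.732 × 690 × 4.4 × 0.893 = 4696 W
P_out = η·P_in = 0.795 × 4696 = 3733 W
n_s = 120×50/4 = 1500 rpm; n = 1500×(1−0.0431) = 1435 rpm
ω = 2π×1435/60 = 150.3 rad/s
τ = P_out/ω = 3733/150.3 = 24.8 N·m

24.8 N·m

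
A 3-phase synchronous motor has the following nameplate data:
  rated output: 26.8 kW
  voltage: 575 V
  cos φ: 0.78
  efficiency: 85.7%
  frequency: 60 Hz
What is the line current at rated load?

40.3 A

P_out = 26.8 kW = 26800 W
P_in = P_out / η = 26800 / 0.857 = 31272 W
I_L = P_in / (√3·V_L·cosφ) = 31272 / (1.732 × 575 × 0.78) = 40.3 A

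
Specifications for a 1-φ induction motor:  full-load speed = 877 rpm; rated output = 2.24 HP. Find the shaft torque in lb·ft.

13.4 lb·ft

P_out = 2.24 × 746 = 1671 W
ω = 2π × 877/60 = 91.84 rad/s
τ = P_out/ω = 1671/91.84 = 18.19 N·m
In lb·ft: 18.19/1.356 = 13.4 lb·ft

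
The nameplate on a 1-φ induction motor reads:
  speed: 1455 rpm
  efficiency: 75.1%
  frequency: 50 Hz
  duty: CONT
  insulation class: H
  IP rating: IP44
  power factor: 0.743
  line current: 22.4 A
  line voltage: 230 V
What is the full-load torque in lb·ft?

13.9 lb·ft

P_in = V·I·cosφ = 230 × 22.4 × 0.743 = 3828 W
P_out = η·P_in = 0.751 × 3828 = 2875 W
n = 1455 rpm
ω = 2π×1455/60 = 152.4 rad/s
τ = P_out/ω = 2875/152.4 = 18.86 N·m
In lb·ft: 18.86/1.356 = 13.9 lb·ft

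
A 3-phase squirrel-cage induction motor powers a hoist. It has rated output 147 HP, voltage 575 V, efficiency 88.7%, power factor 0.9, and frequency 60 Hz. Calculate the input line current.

138 A

P_out = 147 × 746 = 109662 W
P_in = P_out / η = 109662 / 0.887 = 123632 W
I_L = P_in / (√3·V_L·cosφ) = 123632 / (1.732 × 575 × 0.9) = 138 A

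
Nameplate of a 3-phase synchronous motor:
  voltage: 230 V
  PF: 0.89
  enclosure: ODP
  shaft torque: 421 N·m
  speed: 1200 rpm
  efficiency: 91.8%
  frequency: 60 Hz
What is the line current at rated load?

ω = 2π×1200/60 = 125.7 rad/s; P_out = τω = 421 × 125.7 = 52920 W
P_in = P_out / η = 52920 / 0.918 = 57647 W
I_L = P_in / (√3·V_L·cosφ) = 57647 / (1.732 × 230 × 0.89) = 163 A

163 A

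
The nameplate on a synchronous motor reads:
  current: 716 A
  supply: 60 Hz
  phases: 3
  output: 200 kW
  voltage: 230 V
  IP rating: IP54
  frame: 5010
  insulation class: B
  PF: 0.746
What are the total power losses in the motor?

12.8 kW

P_in = √3·V·I·cosφ = 1.732×230×716×0.746 = 212778 W
P_out = 200000 W
Losses = P_in − P_out = 212778 − 200000 = 12778 W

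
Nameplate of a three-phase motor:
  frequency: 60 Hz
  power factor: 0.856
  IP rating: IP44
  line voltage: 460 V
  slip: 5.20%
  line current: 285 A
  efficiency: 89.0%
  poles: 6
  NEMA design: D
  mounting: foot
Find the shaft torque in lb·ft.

1070 lb·ft

P_in = √3·V·I·cosφ = 1.732 × 460 × 285 × 0.856 = 194368 W
P_out = η·P_in = 0.89 × 194368 = 172988 W
n_s = 120×60/6 = 1200 rpm; n = 1200×(1−0.052) = 1138 rpm
ω = 2π×1138/60 = 119.2 rad/s
τ = P_out/ω = 172988/119.2 = 1451 N·m
In lb·ft: 1451/1.356 = 1070 lb·ft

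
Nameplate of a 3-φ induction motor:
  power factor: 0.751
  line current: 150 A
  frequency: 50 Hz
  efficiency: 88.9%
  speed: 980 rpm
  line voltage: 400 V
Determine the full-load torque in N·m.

P_in = √3·V·I·cosφ = 1.732 × 400 × 150 × 0.751 = 78044 W
P_out = η·P_in = 0.889 × 78044 = 69381 W
n = 980 rpm
ω = 2π×980/60 = 102.6 rad/s
τ = P_out/ω = 69381/102.6 = 676 N·m

676 N·m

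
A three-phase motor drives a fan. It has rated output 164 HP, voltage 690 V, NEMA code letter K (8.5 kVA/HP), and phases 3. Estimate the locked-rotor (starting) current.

1170 A

S_LR = 8.5 × 164 = 1394 kVA
I_LR = S_LR/(√3·V_L) = 1394000/(1.732×690) = 1170 A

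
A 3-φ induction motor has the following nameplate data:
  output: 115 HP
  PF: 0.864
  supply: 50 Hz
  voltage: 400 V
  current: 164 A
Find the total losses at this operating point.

12.4 kW

P_in = √3·V·I·cosφ = 1.732×400×164×0.864 = 98167 W
P_out = 115×746 = 85790 W
Losses = P_in − P_out = 98167 − 85790 = 12377 W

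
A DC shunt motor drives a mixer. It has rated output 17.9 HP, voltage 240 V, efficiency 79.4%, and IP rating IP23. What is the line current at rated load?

P_out = 17.9 × 746 = 13353 W
P_in = P_out / η = 13353 / 0.794 = 16817 W
I = P_in / V = 16817 / 240 = 70.1 A

70.1 A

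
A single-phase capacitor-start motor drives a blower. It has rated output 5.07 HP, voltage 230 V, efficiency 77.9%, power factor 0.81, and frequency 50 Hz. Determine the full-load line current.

P_out = 5.07 × 746 = 3782 W
P_in = P_out / η = 3782 / 0.779 = 4855 W
I = P_in / (V·cosφ) = 4855 / (230 × 0.81) = 26.1 A

26.1 A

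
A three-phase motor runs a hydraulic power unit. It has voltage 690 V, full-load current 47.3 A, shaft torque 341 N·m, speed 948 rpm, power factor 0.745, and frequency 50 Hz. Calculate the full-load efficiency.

ω = 2π × 948/60 = 99.27 rad/s; P_out = τω = 341 × 99.27 = 33851 W
P_in = √3·V_L·I_L·cosφ = 1.732 × 690 × 47.3 × 0.745 = 42113 W
η = P_out / P_in = 33851 / 42113 = 0.804 = 80.4%

80.4 %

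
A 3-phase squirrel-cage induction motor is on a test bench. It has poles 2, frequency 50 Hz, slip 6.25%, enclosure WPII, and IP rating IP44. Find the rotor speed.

n_s = 120f/p = 120×50/2 = 3000 rpm
n = n_s(1 − s) = 3000 × (1 − 0.0625) = 2812 rpm

2812 rpm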